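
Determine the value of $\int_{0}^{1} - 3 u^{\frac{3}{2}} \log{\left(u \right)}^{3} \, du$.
$\frac{288}{625}$

Begin with the known integral
$$J(a) = \int_{0}^{1} - 3 u^{a} \, du = - \frac{3}{a + 1}.$$

Differentiating under the integral sign brings down a factor of $\ln u$:
$$\frac{dJ}{da} = \int_{0}^{1} - 3 u^{a} \log{\left(u \right)} \, du = \frac{3}{\left(a + 1\right)^{2}}.$$

Repeating $3$ times in total — each differentiation brings down another $\ln u$ — gives
$$\frac{d^{3}J}{da^{3}} = \int_{0}^{1} - 3 u^{a} \log{\left(u \right)}^{3} \, du = \frac{18}{\left(a + 1\right)^{4}},$$
and the integrand here is exactly the target integrand, so $I = \frac{18}{\left(a + 1\right)^{4}}$.

Setting $a = \frac{3}{2}$:
$$I = \frac{288}{625}.$$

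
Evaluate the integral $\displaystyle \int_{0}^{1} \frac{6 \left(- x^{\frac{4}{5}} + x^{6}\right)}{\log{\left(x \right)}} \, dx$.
$\log{\left(\frac{1838265625}{531441} \right)}$

Consider the one-parameter family: let $I(a) = \int_{0}^{1} \frac{6 \left(x^{6} - x^{a}\right)}{\log{\left(x \right)}} \, dx$.

Since $\dfrac{\partial}{\partial a}\,x^{a} = x^{a} \ln x$, the $\ln x$ in the denominator cancels and
$$\frac{dI}{da} = \int_{0}^{1} -6 x^{a} \, dx = -6 \left[\frac{x^{a+1}}{a+1}\right]_0^1 = - \frac{6}{a + 1}.$$

Integrating with respect to $a$ gives $I(a) = \log{\left(\frac{117649}{\left(a + 1\right)^{6}} \right)} + C$.

At $a = 6$ the integrand is identically $0$, so $I(6) = 0$. The closed form gives $0$, hence $C = 0$.

Setting $a = \frac{4}{5}$:
$$I = \log{\left(\frac{1838265625}{531441} \right)}.$$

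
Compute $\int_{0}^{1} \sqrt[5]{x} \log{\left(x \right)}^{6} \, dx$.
$\frac{390625}{1944}$

Consider the simpler parametrised integral
$$J(a) = \int_{0}^{1} x^{a} \, dx = \frac{1}{a + 1}.$$

Differentiating under the integral sign brings down a factor of $\ln x$:
$$\frac{dJ}{da} = \int_{0}^{1} x^{a} \log{\left(x \right)} \, dx = - \frac{1}{\left(a + 1\right)^{2}}.$$

Repeating $6$ times in total — each differentiation brings down another $\ln x$ — gives
$$\frac{d^{6}J}{da^{6}} = \int_{0}^{1} x^{a} \log{\left(x \right)}^{6} \, dx = \frac{720}{\left(a + 1\right)^{7}},$$
and the integrand here is exactly the target integrand, so $I = \frac{720}{\left(a + 1\right)^{7}}$.

Setting $a = \frac{1}{5}$:
$$I = \frac{390625}{1944}.$$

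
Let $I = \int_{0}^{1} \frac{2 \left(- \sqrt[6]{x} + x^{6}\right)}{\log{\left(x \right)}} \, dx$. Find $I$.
$\log{\left(36 \right)}$

Introduce a parameter $a$ in the exponent: let $I(a) = \int_{0}^{1} \frac{2 \left(- \sqrt[6]{x} + x^{a}\right)}{\log{\left(x \right)}} \, dx$.

Since $\dfrac{\partial}{\partial a}\,x^{a} = x^{a} \ln x$, the $\ln x$ in the denominator cancels and
$$\frac{dI}{da} = \int_{0}^{1} 2 x^{a} \, dx = 2 \left[\frac{x^{a+1}}{a+1}\right]_0^1 = \frac{2}{a + 1}.$$

Integrating with respect to $a$ gives $I(a) = \log{\left(\frac{36 \left(a + 1\right)^{2}}{49} \right)} + C$.

At $a = \frac{1}{6}$ the integrand is identically $0$, so $I(\frac{1}{6}) = 0$. The closed form gives $0$, hence $C = 0$.

Setting $a = 6$:
$$I = \log{\left(36 \right)}.$$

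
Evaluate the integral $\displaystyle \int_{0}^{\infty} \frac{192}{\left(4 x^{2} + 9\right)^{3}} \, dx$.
$\frac{2 \pi}{27}$

Begin with the known result
$$J(a) = \int_{0}^{\infty} \frac{3}{a^{2} + x^{2}} \, dx = \frac{3 \pi}{2 a}.$$

Differentiating under the integral sign with respect to $a$,
$$\frac{dJ}{da} = \int_{0}^{\infty} - \frac{6 a}{\left(a^{2} + x^{2}\right)^{2}} \, dx = - \frac{3 \pi}{2 a^{2}},$$
so $\int_{0}^{\infty} \frac{3}{\left(a^{2} + x^{2}\right)^{2}} \, dx = \frac{3 \pi}{4 a^{3}}$.

Repeating — each differentiation of $1/(x^2+a^2)^j$ produces $-2ja/(x^2+a^2)^{j+1}$ — and dividing through by $-2ja$ at each step yields, after $2$ differentiations in total,
$$\int_{0}^{\infty} \frac{3}{\left(a^{2} + x^{2}\right)^{3}} \, dx = \frac{9 \pi}{16 a^{5}}.$$

Setting $a = \frac{3}{2}$:
$$I = \frac{2 \pi}{27}.$$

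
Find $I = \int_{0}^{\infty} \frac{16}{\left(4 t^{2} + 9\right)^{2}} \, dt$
$\frac{2 \pi}{27}$

Recall the elementary integral
$$J(a) = \int_{0}^{\infty} \frac{1}{a^{2} + t^{2}} \, dt = \frac{\pi}{2 a}.$$

Differentiating under the integral sign with respect to $a$,
$$\frac{dJ}{da} = \int_{0}^{\infty} - \frac{2 a}{\left(a^{2} + t^{2}\right)^{2}} \, dt = - \frac{\pi}{2 a^{2}},$$
so $\int_{0}^{\infty} \frac{1}{\left(a^{2} + t^{2}\right)^{2}} \, dt = \frac{\pi}{4 a^{3}}$.

Setting $a = \frac{3}{2}$:
$$I = \frac{2 \pi}{27}.$$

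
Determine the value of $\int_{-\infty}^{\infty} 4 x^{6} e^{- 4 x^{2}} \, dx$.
$\frac{15 \sqrt{\pi}}{256}$

Begin with the known integral
$$J(a) = \int_{-\infty}^{\infty} 4 e^{- a x^{2}} \, dx = \frac{4 \sqrt{\pi}}{\sqrt{a}}.$$

Differentiating under the integral sign brings down a factor of $(-x^2)$:
$$\frac{dJ}{da} = \int_{-\infty}^{\infty} - 4 x^{2} e^{- a x^{2}} \, dx = - \frac{2 \sqrt{\pi}}{a^{\frac{3}{2}}}.$$

Repeating $3$ times in total — each differentiation brings down another $(-x^2)$ — gives
$$\frac{d^{3}J}{da^{3}} = \int_{-\infty}^{\infty} - 4 x^{6} e^{- a x^{2}} \, dx = - \frac{15 \sqrt{\pi}}{2 a^{\frac{7}{2}}},$$
and the integrand here is $(-1)^{3}$ times the target integrand, so $I = (-1)^{3}\,\frac{d^{3}J}{da^{3}} = \frac{15 \sqrt{\pi}}{2 a^{\frac{7}{2}}}$.

Setting $a = 4$:
$$I = \frac{15 \sqrt{\pi}}{256}.$$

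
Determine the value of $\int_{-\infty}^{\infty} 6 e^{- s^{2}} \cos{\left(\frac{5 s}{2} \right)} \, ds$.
$\frac{6 \sqrt{\pi}}{e^{\frac{25}{16}}}$

Let $b$ denote the cosine frequency and define $I(b) = \int_{-\infty}^{\infty} 6 e^{- s^{2}} \cos{\left(b s \right)} \, ds$.

Differentiating under the integral sign,
$$I'(b) = \int_{-\infty}^{\infty} - 6 s e^{- s^{2}} \sin{\left(b s \right)} \, ds.$$

Integrate $\int_{-\infty}^{\infty} s \sin(b s)\, e^{- s^{2}}\, ds$ by parts with $u = \sin(b s)$ and $dv = s\, e^{- s^{2}}\, ds$, giving $v = - \frac{e^{- s^{2}}}{2}$. The boundary term vanishes and
$$\int_{-\infty}^{\infty} s \sin(b s)\, e^{- s^{2}}\, ds = \frac{b}{2} \int_{-\infty}^{\infty} \cos(b s)\, e^{- s^{2}}\, ds,$$
so $I'(b) = - \frac{b}{2}\, I(b)$.

This is a separable first-order ODE; solving with the initial condition $I(0) = \int_{-\infty}^{\infty} 6 e^{- s^{2}}\,ds = 6 \sqrt{\pi}$ gives
$$I(b) = 6 \sqrt{\pi} e^{- \frac{b^{2}}{4}}.$$

Setting $b = \frac{5}{2}$:
$$I = \frac{6 \sqrt{\pi}}{e^{\frac{25}{16}}}.$$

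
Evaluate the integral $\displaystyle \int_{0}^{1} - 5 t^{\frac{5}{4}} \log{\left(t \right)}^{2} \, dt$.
$- \frac{640}{729}$

Consider the simpler parametrised integral
$$J(a) = \int_{0}^{1} - 5 t^{a} \, dt = - \frac{5}{a + 1}.$$

Differentiating under the integral sign brings down a factor of $\ln t$:
$$\frac{dJ}{da} = \int_{0}^{1} - 5 t^{a} \log{\left(t \right)} \, dt = \frac{5}{\left(a + 1\right)^{2}}.$$

Repeating twice in total — each differentiation brings down another $\ln t$ — gives
$$\frac{d^{2}J}{da^{2}} = \int_{0}^{1} - 5 t^{a} \log{\left(t \right)}^{2} \, dt = - \frac{10}{\left(a + 1\right)^{3}},$$
and the integrand here is exactly the target integrand, so $I = - \frac{10}{\left(a + 1\right)^{3}}$.

Setting $a = \frac{5}{4}$:
$$I = - \frac{640}{729}.$$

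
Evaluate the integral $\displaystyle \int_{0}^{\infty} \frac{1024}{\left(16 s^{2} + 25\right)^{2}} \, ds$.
$\frac{64 \pi}{125}$

Begin with the known result
$$J(a) = \int_{0}^{\infty} \frac{4}{a^{2} + s^{2}} \, ds = \frac{2 \pi}{a}.$$

Differentiating under the integral sign with respect to $a$,
$$\frac{dJ}{da} = \int_{0}^{\infty} - \frac{8 a}{\left(a^{2} + s^{2}\right)^{2}} \, ds = - \frac{2 \pi}{a^{2}},$$
so $\int_{0}^{\infty} \frac{4}{\left(a^{2} + s^{2}\right)^{2}} \, ds = \frac{\pi}{a^{3}}$.

Setting $a = \frac{5}{4}$:
$$I = \frac{64 \pi}{125}.$$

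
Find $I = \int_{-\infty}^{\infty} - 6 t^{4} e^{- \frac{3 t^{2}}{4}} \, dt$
$- \frac{16 \sqrt{3} \sqrt{\pi}}{3}$

Begin with the known integral
$$J(a) = \int_{-\infty}^{\infty} - 6 e^{- a t^{2}} \, dt = - \frac{6 \sqrt{\pi}}{\sqrt{a}}.$$

Differentiating under the integral sign brings down a factor of $(-t^2)$:
$$\frac{dJ}{da} = \int_{-\infty}^{\infty} 6 t^{2} e^{- a t^{2}} \, dt = \frac{3 \sqrt{\pi}}{a^{\frac{3}{2}}}.$$

Repeating twice in total — each differentiation brings down another $(-t^2)$ — gives
$$\frac{d^{2}J}{da^{2}} = \int_{-\infty}^{\infty} - 6 t^{4} e^{- a t^{2}} \, dt = - \frac{9 \sqrt{\pi}}{2 a^{\frac{5}{2}}},$$
and the integrand here is exactly the target integrand, so $I = - \frac{9 \sqrt{\pi}}{2 a^{\frac{5}{2}}}$.

Setting $a = \frac{3}{4}$:
$$I = - \frac{16 \sqrt{3} \sqrt{\pi}}{3}.$$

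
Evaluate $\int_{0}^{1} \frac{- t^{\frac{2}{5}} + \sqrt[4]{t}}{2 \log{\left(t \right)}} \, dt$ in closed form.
$\log{\left(\frac{5 \sqrt{7}}{14} \right)}$

Replace the exponent $\frac{1}{4}$ by a parameter $a$: let $I(a) = \int_{0}^{1} \frac{- t^{\frac{2}{5}} + t^{a}}{2 \log{\left(t \right)}} \, dt$.

Since $\dfrac{\partial}{\partial a}\,t^{a} = t^{a} \ln t$, the $\ln t$ in the denominator cancels and
$$\frac{dI}{da} = \int_{0}^{1} \frac{1}{2} t^{a} \, dt = \frac{1}{2} \left[\frac{t^{a+1}}{a+1}\right]_0^1 = \frac{1}{2 \left(a + 1\right)}.$$

Integrating with respect to $a$ gives $I(a) = \log{\left(\frac{\sqrt{35} \sqrt{a + 1}}{7} \right)} + C$.

At $a = \frac{2}{5}$ the integrand is identically $0$, so $I(\frac{2}{5}) = 0$. The closed form gives $0$, hence $C = 0$.

Setting $a = \frac{1}{4}$:
$$I = \log{\left(\frac{5 \sqrt{7}}{14} \right)}.$$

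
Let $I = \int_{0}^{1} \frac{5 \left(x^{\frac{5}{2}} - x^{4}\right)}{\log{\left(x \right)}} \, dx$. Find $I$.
$\log{\left(\frac{16807}{100000} \right)}$

Replace the exponent $\frac{5}{2}$ by a parameter $a$: let $I(a) = \int_{0}^{1} \frac{5 \left(- x^{4} + x^{a}\right)}{\log{\left(x \right)}} \, dx$.

Since $\dfrac{\partial}{\partial a}\,x^{a} = x^{a} \ln x$, the $\ln x$ in the denominator cancels and
$$\frac{dI}{da} = \int_{0}^{1} 5 x^{a} \, dx = 5 \left[\frac{x^{a+1}}{a+1}\right]_0^1 = \frac{5}{a + 1}.$$

Integrating with respect to $a$ gives $I(a) = \log{\left(\frac{\left(a + 1\right)^{5}}{3125} \right)} + C$.

At $a = 4$ the integrand is identically $0$, so $I(4) = 0$. The closed form gives $0$, hence $C = 0$.

Setting $a = \frac{5}{2}$:
$$I = \log{\left(\frac{16807}{100000} \right)}.$$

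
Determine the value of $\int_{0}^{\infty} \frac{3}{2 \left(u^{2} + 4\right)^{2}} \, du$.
$\frac{3 \pi}{64}$

Recall the elementary integral
$$J(a) = \int_{0}^{\infty} \frac{3}{2 \left(a^{2} + u^{2}\right)} \, du = \frac{3 \pi}{4 a}.$$

Differentiating under the integral sign with respect to $a$,
$$\frac{dJ}{da} = \int_{0}^{\infty} - \frac{3 a}{\left(a^{2} + u^{2}\right)^{2}} \, du = - \frac{3 \pi}{4 a^{2}},$$
so $\int_{0}^{\infty} \frac{3}{2 \left(a^{2} + u^{2}\right)^{2}} \, du = \frac{3 \pi}{8 a^{3}}$.

Setting $a = 2$:
$$I = \frac{3 \pi}{64}.$$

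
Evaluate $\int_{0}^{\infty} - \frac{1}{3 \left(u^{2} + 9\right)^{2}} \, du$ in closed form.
$- \frac{\pi}{324}$

Begin with the known result
$$J(a) = \int_{0}^{\infty} - \frac{1}{3 \left(a^{2} + u^{2}\right)} \, du = - \frac{\pi}{6 a}.$$

Differentiating under the integral sign with respect to $a$,
$$\frac{dJ}{da} = \int_{0}^{\infty} \frac{2 a}{3 \left(a^{2} + u^{2}\right)^{2}} \, du = \frac{\pi}{6 a^{2}},$$
so $\int_{0}^{\infty} - \frac{1}{3 \left(a^{2} + u^{2}\right)^{2}} \, du = - \frac{\pi}{12 a^{3}}$.

Setting $a = 3$:
$$I = - \frac{\pi}{324}.$$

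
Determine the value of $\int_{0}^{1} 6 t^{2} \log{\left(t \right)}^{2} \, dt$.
$\frac{4}{9}$

Start from the elementary integral
$$J(a) = \int_{0}^{1} 6 t^{a} \, dt = \frac{6}{a + 1}.$$

Differentiating under the integral sign brings down a factor of $\ln t$:
$$\frac{dJ}{da} = \int_{0}^{1} 6 t^{a} \log{\left(t \right)} \, dt = - \frac{6}{\left(a + 1\right)^{2}}.$$

Repeating twice in total — each differentiation brings down another $\ln t$ — gives
$$\frac{d^{2}J}{da^{2}} = \int_{0}^{1} 6 t^{a} \log{\left(t \right)}^{2} \, dt = \frac{12}{\left(a + 1\right)^{3}},$$
and the integrand here is exactly the target integrand, so $I = \frac{12}{\left(a + 1\right)^{3}}$.

Setting $a = 2$:
$$I = \frac{4}{9}.$$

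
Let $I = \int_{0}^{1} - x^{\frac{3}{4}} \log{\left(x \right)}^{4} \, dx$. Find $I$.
$- \frac{24576}{16807}$

Consider the simpler parametrised integral
$$J(a) = \int_{0}^{1} - x^{a} \, dx = - \frac{1}{a + 1}.$$

Differentiating under the integral sign brings down a factor of $\ln x$:
$$\frac{dJ}{da} = \int_{0}^{1} - x^{a} \log{\left(x \right)} \, dx = \frac{1}{\left(a + 1\right)^{2}}.$$

Repeating $4$ times in total — each differentiation brings down another $\ln x$ — gives
$$\frac{d^{4}J}{da^{4}} = \int_{0}^{1} - x^{a} \log{\left(x \right)}^{4} \, dx = - \frac{24}{\left(a + 1\right)^{5}},$$
and the integrand here is exactly the target integrand, so $I = - \frac{24}{\left(a + 1\right)^{5}}$.

Setting $a = \frac{3}{4}$:
$$I = - \frac{24576}{16807}.$$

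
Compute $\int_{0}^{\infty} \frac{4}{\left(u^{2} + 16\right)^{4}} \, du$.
$\frac{5 \pi}{131072}$

Begin with the known result
$$J(a) = \int_{0}^{\infty} \frac{4}{a^{2} + u^{2}} \, du = \frac{2 \pi}{a}.$$

Differentiating under the integral sign with respect to $a$,
$$\frac{dJ}{da} = \int_{0}^{\infty} - \frac{8 a}{\left(a^{2} + u^{2}\right)^{2}} \, du = - \frac{2 \pi}{a^{2}},$$
so $\int_{0}^{\infty} \frac{4}{\left(a^{2} + u^{2}\right)^{2}} \, du = \frac{\pi}{a^{3}}$.

Repeating — each differentiation of $1/(u^2+a^2)^j$ produces $-2ja/(u^2+a^2)^{j+1}$ — and dividing through by $-2ja$ at each step yields, after $3$ differentiations in total,
$$\int_{0}^{\infty} \frac{4}{\left(a^{2} + u^{2}\right)^{4}} \, du = \frac{5 \pi}{8 a^{7}}.$$

Setting $a = 4$:
$$I = \frac{5 \pi}{131072}.$$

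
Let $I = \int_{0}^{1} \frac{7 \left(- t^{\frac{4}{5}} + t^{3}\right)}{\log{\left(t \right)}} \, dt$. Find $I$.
$- \log{\left(\frac{4782969}{1280000000} \right)}$

Consider the one-parameter family: let $I(a) = \int_{0}^{1} \frac{7 \left(t^{3} - t^{a}\right)}{\log{\left(t \right)}} \, dt$.

Since $\dfrac{\partial}{\partial a}\,t^{a} = t^{a} \ln t$, the $\ln t$ in the denominator cancels and
$$\frac{dI}{da} = \int_{0}^{1} -7 t^{a} \, dt = -7 \left[\frac{t^{a+1}}{a+1}\right]_0^1 = - \frac{7}{a + 1}.$$

Integrating with respect to $a$ gives $I(a) = - \log{\left(\frac{\left(a + 1\right)^{7}}{16384} \right)} + C$.

At $a = 3$ the integrand is identically $0$, so $I(3) = 0$. The closed form gives $0$, hence $C = 0$.

Setting $a = \frac{4}{5}$:
$$I = - \log{\left(\frac{4782969}{1280000000} \right)}.$$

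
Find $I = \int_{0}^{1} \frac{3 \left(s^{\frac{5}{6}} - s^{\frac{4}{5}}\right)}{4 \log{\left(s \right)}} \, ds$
$\log{\left(\frac{\sqrt[4]{54} \cdot 55^{\frac{3}{4}}}{54} \right)}$

Introduce a parameter $a$ in the exponent: let $I(a) = \int_{0}^{1} \frac{3 \left(s^{\frac{5}{6}} - s^{a}\right)}{4 \log{\left(s \right)}} \, ds$.

Since $\dfrac{\partial}{\partial a}\,s^{a} = s^{a} \ln s$, the $\ln s$ in the denominator cancels and
$$\frac{dI}{da} = \int_{0}^{1} - \frac{3}{4} s^{a} \, ds = - \frac{3}{4} \left[\frac{s^{a+1}}{a+1}\right]_0^1 = - \frac{3}{4 a + 4}.$$

Integrating with respect to $a$ gives $I(a) = - \frac{3 \log{\left(a + 1 \right)}}{4} - \frac{3 \log{\left(6 \right)}}{4} + \frac{3 \log{\left(11 \right)}}{4} + C$.

At $a = \frac{5}{6}$ the integrand is identically $0$, so $I(\frac{5}{6}) = 0$. The closed form gives $0$, hence $C = 0$.

Setting $a = \frac{4}{5}$:
$$I = \log{\left(\frac{\sqrt[4]{54} \cdot 55^{\frac{3}{4}}}{54} \right)}.$$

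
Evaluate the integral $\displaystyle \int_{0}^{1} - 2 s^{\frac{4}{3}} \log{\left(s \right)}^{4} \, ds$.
$- \frac{11664}{16807}$

Consider the simpler parametrised integral
$$J(a) = \int_{0}^{1} - 2 s^{a} \, ds = - \frac{2}{a + 1}.$$

Differentiating under the integral sign brings down a factor of $\ln s$:
$$\frac{dJ}{da} = \int_{0}^{1} - 2 s^{a} \log{\left(s \right)} \, ds = \frac{2}{\left(a + 1\right)^{2}}.$$

Repeating $4$ times in total — each differentiation brings down another $\ln s$ — gives
$$\frac{d^{4}J}{da^{4}} = \int_{0}^{1} - 2 s^{a} \log{\left(s \right)}^{4} \, ds = - \frac{48}{\left(a + 1\right)^{5}},$$
and the integrand here is exactly the target integrand, so $I = - \frac{48}{\left(a + 1\right)^{5}}$.

Setting $a = \frac{4}{3}$:
$$I = - \frac{11664}{16807}.$$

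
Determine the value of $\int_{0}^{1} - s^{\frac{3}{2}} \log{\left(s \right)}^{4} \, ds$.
$- \frac{768}{3125}$

Start from the elementary integral
$$J(a) = \int_{0}^{1} - s^{a} \, ds = - \frac{1}{a + 1}.$$

Differentiating under the integral sign brings down a factor of $\ln s$:
$$\frac{dJ}{da} = \int_{0}^{1} - s^{a} \log{\left(s \right)} \, ds = \frac{1}{\left(a + 1\right)^{2}}.$$

Repeating $4$ times in total — each differentiation brings down another $\ln s$ — gives
$$\frac{d^{4}J}{da^{4}} = \int_{0}^{1} - s^{a} \log{\left(s \right)}^{4} \, ds = - \frac{24}{\left(a + 1\right)^{5}},$$
and the integrand here is exactly the target integrand, so $I = - \frac{24}{\left(a + 1\right)^{5}}$.

Setting $a = \frac{3}{2}$:
$$I = - \frac{768}{3125}.$$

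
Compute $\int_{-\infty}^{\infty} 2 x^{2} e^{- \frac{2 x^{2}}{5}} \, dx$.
$\frac{5 \sqrt{10} \sqrt{\pi}}{4}$

Start from the elementary integral
$$J(a) = \int_{-\infty}^{\infty} 2 e^{- a x^{2}} \, dx = \frac{2 \sqrt{\pi}}{\sqrt{a}}.$$

Differentiating under the integral sign brings down a factor of $(-x^2)$:
$$\frac{dJ}{da} = \int_{-\infty}^{\infty} - 2 x^{2} e^{- a x^{2}} \, dx = - \frac{\sqrt{\pi}}{a^{\frac{3}{2}}}.$$

The integral on the left is $-I$, so $I = \frac{\sqrt{\pi}}{a^{\frac{3}{2}}}$.

Setting $a = \frac{2}{5}$:
$$I = \frac{5 \sqrt{10} \sqrt{\pi}}{4}.$$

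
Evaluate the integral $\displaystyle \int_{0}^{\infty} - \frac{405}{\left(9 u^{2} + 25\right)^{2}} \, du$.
$- \frac{27 \pi}{100}$

Recall the elementary integral
$$J(a) = \int_{0}^{\infty} - \frac{5}{a^{2} + u^{2}} \, du = - \frac{5 \pi}{2 a}.$$

Differentiating under the integral sign with respect to $a$,
$$\frac{dJ}{da} = \int_{0}^{\infty} \frac{10 a}{\left(a^{2} + u^{2}\right)^{2}} \, du = \frac{5 \pi}{2 a^{2}},$$
so $\int_{0}^{\infty} - \frac{5}{\left(a^{2} + u^{2}\right)^{2}} \, du = - \frac{5 \pi}{4 a^{3}}$.

Setting $a = \frac{5}{3}$:
$$I = - \frac{27 \pi}{100}.$$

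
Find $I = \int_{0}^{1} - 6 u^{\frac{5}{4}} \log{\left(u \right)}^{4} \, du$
$- \frac{16384}{6561}$

Start from the elementary integral
$$J(a) = \int_{0}^{1} - 6 u^{a} \, du = - \frac{6}{a + 1}.$$

Differentiating under the integral sign brings down a factor of $\ln u$:
$$\frac{dJ}{da} = \int_{0}^{1} - 6 u^{a} \log{\left(u \right)} \, du = \frac{6}{\left(a + 1\right)^{2}}.$$

Repeating $4$ times in total — each differentiation brings down another $\ln u$ — gives
$$\frac{d^{4}J}{da^{4}} = \int_{0}^{1} - 6 u^{a} \log{\left(u \right)}^{4} \, du = - \frac{144}{\left(a + 1\right)^{5}},$$
and the integrand here is exactly the target integrand, so $I = - \frac{144}{\left(a + 1\right)^{5}}$.

Setting $a = \frac{5}{4}$:
$$I = - \frac{16384}{6561}.$$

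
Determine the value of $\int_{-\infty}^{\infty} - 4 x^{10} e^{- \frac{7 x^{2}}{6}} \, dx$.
$- \frac{131220 \sqrt{42} \sqrt{\pi}}{16807}$

Begin with the known integral
$$J(a) = \int_{-\infty}^{\infty} - 4 e^{- a x^{2}} \, dx = - \frac{4 \sqrt{\pi}}{\sqrt{a}}.$$

Differentiating under the integral sign brings down a factor of $(-x^2)$:
$$\frac{dJ}{da} = \int_{-\infty}^{\infty} 4 x^{2} e^{- a x^{2}} \, dx = \frac{2 \sqrt{\pi}}{a^{\frac{3}{2}}}.$$

Repeating $5$ times in total — each differentiation brings down another $(-x^2)$ — gives
$$\frac{d^{5}J}{da^{5}} = \int_{-\infty}^{\infty} 4 x^{10} e^{- a x^{2}} \, dx = \frac{945 \sqrt{\pi}}{8 a^{\frac{11}{2}}},$$
and the integrand here is $(-1)^{5}$ times the target integrand, so $I = (-1)^{5}\,\frac{d^{5}J}{da^{5}} = - \frac{945 \sqrt{\pi}}{8 a^{\frac{11}{2}}}$.

Setting $a = \frac{7}{6}$:
$$I = - \frac{131220 \sqrt{42} \sqrt{\pi}}{16807}.$$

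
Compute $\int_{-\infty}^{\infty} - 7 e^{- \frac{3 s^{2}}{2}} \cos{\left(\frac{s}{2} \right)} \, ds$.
$- \frac{7 \sqrt{6} \sqrt{\pi}}{3 e^{\frac{1}{24}}}$

Treat the cosine frequency as a parameter and define $I(b) = \int_{-\infty}^{\infty} - 7 e^{- \frac{3 s^{2}}{2}} \cos{\left(b s \right)} \, ds$.

Differentiating under the integral sign,
$$I'(b) = \int_{-\infty}^{\infty} 7 s e^{- \frac{3 s^{2}}{2}} \sin{\left(b s \right)} \, ds.$$

Integrate $\int_{-\infty}^{\infty} s \sin(b s)\, e^{- \frac{3 s^{2}}{2}}\, ds$ by parts with $u = \sin(b s)$ and $dv = s\, e^{- \frac{3 s^{2}}{2}}\, ds$, giving $v = - \frac{e^{- \frac{3 s^{2}}{2}}}{3}$. The boundary term vanishes and
$$\int_{-\infty}^{\infty} s \sin(b s)\, e^{- \frac{3 s^{2}}{2}}\, ds = \frac{b}{3} \int_{-\infty}^{\infty} \cos(b s)\, e^{- \frac{3 s^{2}}{2}}\, ds,$$
so $I'(b) = - \frac{b}{3}\, I(b)$.

This is a separable first-order ODE; solving with the initial condition $I(0) = \int_{-\infty}^{\infty} - 7 e^{- \frac{3 s^{2}}{2}}\,ds = - \frac{7 \sqrt{6} \sqrt{\pi}}{3}$ gives
$$I(b) = - \frac{7 \sqrt{6} \sqrt{\pi} e^{- \frac{b^{2}}{6}}}{3}.$$

Setting $b = \frac{1}{2}$:
$$I = - \frac{7 \sqrt{6} \sqrt{\pi}}{3 e^{\frac{1}{24}}}.$$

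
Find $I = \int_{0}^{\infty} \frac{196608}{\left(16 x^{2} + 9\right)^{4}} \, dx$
$\frac{2560 \pi}{729}$

Start from the standard arctangent integral
$$J(a) = \int_{0}^{\infty} \frac{3}{a^{2} + x^{2}} \, dx = \frac{3 \pi}{2 a}.$$

Differentiating under the integral sign with respect to $a$,
$$\frac{dJ}{da} = \int_{0}^{\infty} - \frac{6 a}{\left(a^{2} + x^{2}\right)^{2}} \, dx = - \frac{3 \pi}{2 a^{2}},$$
so $\int_{0}^{\infty} \frac{3}{\left(a^{2} + x^{2}\right)^{2}} \, dx = \frac{3 \pi}{4 a^{3}}$.

Repeating — each differentiation of $1/(x^2+a^2)^j$ produces $-2ja/(x^2+a^2)^{j+1}$ — and dividing through by $-2ja$ at each step yields, after $3$ differentiations in total,
$$\int_{0}^{\infty} \frac{3}{\left(a^{2} + x^{2}\right)^{4}} \, dx = \frac{15 \pi}{32 a^{7}}.$$

Setting $a = \frac{3}{4}$:
$$I = \frac{2560 \pi}{729}.$$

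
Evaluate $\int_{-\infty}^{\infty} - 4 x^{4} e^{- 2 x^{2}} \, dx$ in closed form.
$- \frac{3 \sqrt{2} \sqrt{\pi}}{8}$

Consider the simpler parametrised integral
$$J(a) = \int_{-\infty}^{\infty} - 4 e^{- a x^{2}} \, dx = - \frac{4 \sqrt{\pi}}{\sqrt{a}}.$$

Differentiating under the integral sign brings down a factor of $(-x^2)$:
$$\frac{dJ}{da} = \int_{-\infty}^{\infty} 4 x^{2} e^{- a x^{2}} \, dx = \frac{2 \sqrt{\pi}}{a^{\frac{3}{2}}}.$$

Repeating twice in total — each differentiation brings down another $(-x^2)$ — gives
$$\frac{d^{2}J}{da^{2}} = \int_{-\infty}^{\infty} - 4 x^{4} e^{- a x^{2}} \, dx = - \frac{3 \sqrt{\pi}}{a^{\frac{5}{2}}},$$
and the integrand here is exactly the target integrand, so $I = - \frac{3 \sqrt{\pi}}{a^{\frac{5}{2}}}$.

Setting $a = 2$:
$$I = - \frac{3 \sqrt{2} \sqrt{\pi}}{8}.$$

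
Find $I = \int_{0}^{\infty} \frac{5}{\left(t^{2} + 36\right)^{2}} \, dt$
$\frac{5 \pi}{864}$

Start from the standard arctangent integral
$$J(a) = \int_{0}^{\infty} \frac{5}{a^{2} + t^{2}} \, dt = \frac{5 \pi}{2 a}.$$

Differentiating under the integral sign with respect to $a$,
$$\frac{dJ}{da} = \int_{0}^{\infty} - \frac{10 a}{\left(a^{2} + t^{2}\right)^{2}} \, dt = - \frac{5 \pi}{2 a^{2}},$$
so $\int_{0}^{\infty} \frac{5}{\left(a^{2} + t^{2}\right)^{2}} \, dt = \frac{5 \pi}{4 a^{3}}$.

Setting $a = 6$:
$$I = \frac{5 \pi}{864}.$$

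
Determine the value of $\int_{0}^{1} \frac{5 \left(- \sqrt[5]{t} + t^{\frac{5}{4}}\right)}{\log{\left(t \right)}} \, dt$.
$\log{\left(\frac{759375}{32768} \right)}$

Consider the one-parameter family: let $I(a) = \int_{0}^{1} \frac{5 \left(- \sqrt[5]{t} + t^{a}\right)}{\log{\left(t \right)}} \, dt$.

Since $\dfrac{\partial}{\partial a}\,t^{a} = t^{a} \ln t$, the $\ln t$ in the denominator cancels and
$$\frac{dI}{da} = \int_{0}^{1} 5 t^{a} \, dt = 5 \left[\frac{t^{a+1}}{a+1}\right]_0^1 = \frac{5}{a + 1}.$$

Integrating with respect to $a$ gives $I(a) = \log{\left(\frac{3125 \left(a + 1\right)^{5}}{7776} \right)} + C$.

At $a = \frac{1}{5}$ the integrand is identically $0$, so $I(\frac{1}{5}) = 0$. The closed form gives $0$, hence $C = 0$.

Setting $a = \frac{5}{4}$:
$$I = \log{\left(\frac{759375}{32768} \right)}.$$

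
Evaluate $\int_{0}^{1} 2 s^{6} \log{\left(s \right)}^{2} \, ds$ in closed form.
$\frac{4}{343}$

Start from the elementary integral
$$J(a) = \int_{0}^{1} 2 s^{a} \, ds = \frac{2}{a + 1}.$$

Differentiating under the integral sign brings down a factor of $\ln s$:
$$\frac{dJ}{da} = \int_{0}^{1} 2 s^{a} \log{\left(s \right)} \, ds = - \frac{2}{\left(a + 1\right)^{2}}.$$

Repeating twice in total — each differentiation brings down another $\ln s$ — gives
$$\frac{d^{2}J}{da^{2}} = \int_{0}^{1} 2 s^{a} \log{\left(s \right)}^{2} \, ds = \frac{4}{\left(a + 1\right)^{3}},$$
and the integrand here is exactly the target integrand, so $I = \frac{4}{\left(a + 1\right)^{3}}$.

Setting $a = 6$:
$$I = \frac{4}{343}.$$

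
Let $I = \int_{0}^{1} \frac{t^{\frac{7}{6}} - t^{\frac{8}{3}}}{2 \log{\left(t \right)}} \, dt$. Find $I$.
$- \log{\left(22 \right)} + \frac{\log{\left(286 \right)}}{2}$

Consider the one-parameter family: let $I(a) = \int_{0}^{1} \frac{- t^{\frac{8}{3}} + t^{a}}{2 \log{\left(t \right)}} \, dt$.

Since $\dfrac{\partial}{\partial a}\,t^{a} = t^{a} \ln t$, the $\ln t$ in the denominator cancels and
$$\frac{dI}{da} = \int_{0}^{1} \frac{1}{2} t^{a} \, dt = \frac{1}{2} \left[\frac{t^{a+1}}{a+1}\right]_0^1 = \frac{1}{2 \left(a + 1\right)}.$$

Integrating with respect to $a$ gives $I(a) = \log{\left(\frac{\sqrt{33} \sqrt{a + 1}}{11} \right)} + C$.

At $a = \frac{8}{3}$ the integrand is identically $0$, so $I(\frac{8}{3}) = 0$. The closed form gives $0$, hence $C = 0$.

Setting $a = \frac{7}{6}$:
$$I = - \log{\left(22 \right)} + \frac{\log{\left(286 \right)}}{2}.$$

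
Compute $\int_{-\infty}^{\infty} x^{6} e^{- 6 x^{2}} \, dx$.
$\frac{5 \sqrt{6} \sqrt{\pi}}{3456}$

Begin with the known integral
$$J(a) = \int_{-\infty}^{\infty} e^{- a x^{2}} \, dx = \frac{\sqrt{\pi}}{\sqrt{a}}.$$

Differentiating under the integral sign brings down a factor of $(-x^2)$:
$$\frac{dJ}{da} = \int_{-\infty}^{\infty} - x^{2} e^{- a x^{2}} \, dx = - \frac{\sqrt{\pi}}{2 a^{\frac{3}{2}}}.$$

Repeating $3$ times in total — each differentiation brings down another $(-x^2)$ — gives
$$\frac{d^{3}J}{da^{3}} = \int_{-\infty}^{\infty} - x^{6} e^{- a x^{2}} \, dx = - \frac{15 \sqrt{\pi}}{8 a^{\frac{7}{2}}},$$
and the integrand here is $(-1)^{3}$ times the target integrand, so $I = (-1)^{3}\,\frac{d^{3}J}{da^{3}} = \frac{15 \sqrt{\pi}}{8 a^{\frac{7}{2}}}$.

Setting $a = 6$:
$$I = \frac{5 \sqrt{6} \sqrt{\pi}}{3456}.$$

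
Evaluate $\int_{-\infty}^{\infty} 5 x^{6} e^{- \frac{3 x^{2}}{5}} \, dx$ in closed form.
$\frac{3125 \sqrt{15} \sqrt{\pi}}{216}$

Start from the elementary integral
$$J(a) = \int_{-\infty}^{\infty} 5 e^{- a x^{2}} \, dx = \frac{5 \sqrt{\pi}}{\sqrt{a}}.$$

Differentiating under the integral sign brings down a factor of $(-x^2)$:
$$\frac{dJ}{da} = \int_{-\infty}^{\infty} - 5 x^{2} e^{- a x^{2}} \, dx = - \frac{5 \sqrt{\pi}}{2 a^{\frac{3}{2}}}.$$

Repeating $3$ times in total — each differentiation brings down another $(-x^2)$ — gives
$$\frac{d^{3}J}{da^{3}} = \int_{-\infty}^{\infty} - 5 x^{6} e^{- a x^{2}} \, dx = - \frac{75 \sqrt{\pi}}{8 a^{\frac{7}{2}}},$$
and the integrand here is $(-1)^{3}$ times the target integrand, so $I = (-1)^{3}\,\frac{d^{3}J}{da^{3}} = \frac{75 \sqrt{\pi}}{8 a^{\frac{7}{2}}}$.

Setting $a = \frac{3}{5}$:
$$I = \frac{3125 \sqrt{15} \sqrt{\pi}}{216}.$$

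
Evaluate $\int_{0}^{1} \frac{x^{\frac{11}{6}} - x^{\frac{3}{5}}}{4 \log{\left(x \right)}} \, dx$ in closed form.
$\log{\left(\frac{3^{\frac{3}{4}} \sqrt[4]{85}}{6} \right)}$

Replace the exponent $\frac{3}{5}$ by a parameter $a$: let $I(a) = \int_{0}^{1} \frac{x^{\frac{11}{6}} - x^{a}}{4 \log{\left(x \right)}} \, dx$.

Since $\dfrac{\partial}{\partial a}\,x^{a} = x^{a} \ln x$, the $\ln x$ in the denominator cancels and
$$\frac{dI}{da} = \int_{0}^{1} - \frac{1}{4} x^{a} \, dx = - \frac{1}{4} \left[\frac{x^{a+1}}{a+1}\right]_0^1 = - \frac{1}{4 a + 4}.$$

Integrating with respect to $a$ gives $I(a) = - \frac{\log{\left(a + 1 \right)}}{4} - \frac{\log{\left(6 \right)}}{4} + \frac{\log{\left(17 \right)}}{4} + C$.

At $a = \frac{11}{6}$ the integrand is identically $0$, so $I(\frac{11}{6}) = 0$. The closed form gives $0$, hence $C = 0$.

Setting $a = \frac{3}{5}$:
$$I = \log{\left(\frac{3^{\frac{3}{4}} \sqrt[4]{85}}{6} \right)}.$$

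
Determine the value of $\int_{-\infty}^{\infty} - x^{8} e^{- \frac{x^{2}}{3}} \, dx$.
$- \frac{8505 \sqrt{3} \sqrt{\pi}}{16}$

Consider the simpler parametrised integral
$$J(a) = \int_{-\infty}^{\infty} - e^{- a x^{2}} \, dx = - \frac{\sqrt{\pi}}{\sqrt{a}}.$$

Differentiating under the integral sign brings down a factor of $(-x^2)$:
$$\frac{dJ}{da} = \int_{-\infty}^{\infty} x^{2} e^{- a x^{2}} \, dx = \frac{\sqrt{\pi}}{2 a^{\frac{3}{2}}}.$$

Repeating $4$ times in total — each differentiation brings down another $(-x^2)$ — gives
$$\frac{d^{4}J}{da^{4}} = \int_{-\infty}^{\infty} - x^{8} e^{- a x^{2}} \, dx = - \frac{105 \sqrt{\pi}}{16 a^{\frac{9}{2}}},$$
and the integrand here is exactly the target integrand, so $I = - \frac{105 \sqrt{\pi}}{16 a^{\frac{9}{2}}}$.

Setting $a = \frac{1}{3}$:
$$I = - \frac{8505 \sqrt{3} \sqrt{\pi}}{16}.$$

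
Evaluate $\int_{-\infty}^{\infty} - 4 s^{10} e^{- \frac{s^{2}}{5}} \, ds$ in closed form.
$- \frac{2953125 \sqrt{5} \sqrt{\pi}}{8}$

Consider the simpler parametrised integral
$$J(a) = \int_{-\infty}^{\infty} - 4 e^{- a s^{2}} \, ds = - \frac{4 \sqrt{\pi}}{\sqrt{a}}.$$

Differentiating under the integral sign brings down a factor of $(-s^2)$:
$$\frac{dJ}{da} = \int_{-\infty}^{\infty} 4 s^{2} e^{- a s^{2}} \, ds = \frac{2 \sqrt{\pi}}{a^{\frac{3}{2}}}.$$

Repeating $5$ times in total — each differentiation brings down another $(-s^2)$ — gives
$$\frac{d^{5}J}{da^{5}} = \int_{-\infty}^{\infty} 4 s^{10} e^{- a s^{2}} \, ds = \frac{945 \sqrt{\pi}}{8 a^{\frac{11}{2}}},$$
and the integrand here is $(-1)^{5}$ times the target integrand, so $I = (-1)^{5}\,\frac{d^{5}J}{da^{5}} = - \frac{945 \sqrt{\pi}}{8 a^{\frac{11}{2}}}$.

Setting $a = \frac{1}{5}$:
$$I = - \frac{2953125 \sqrt{5} \sqrt{\pi}}{8}.$$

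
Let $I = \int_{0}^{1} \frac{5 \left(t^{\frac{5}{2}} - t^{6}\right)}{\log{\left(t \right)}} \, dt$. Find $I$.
$- \log{\left(32 \right)}$

Consider the one-parameter family: let $I(a) = \int_{0}^{1} \frac{5 \left(t^{\frac{5}{2}} - t^{a}\right)}{\log{\left(t \right)}} \, dt$.

Since $\dfrac{\partial}{\partial a}\,t^{a} = t^{a} \ln t$, the $\ln t$ in the denominator cancels and
$$\frac{dI}{da} = \int_{0}^{1} -5 t^{a} \, dt = -5 \left[\frac{t^{a+1}}{a+1}\right]_0^1 = - \frac{5}{a + 1}.$$

Integrating with respect to $a$ gives $I(a) = - \log{\left(\frac{32 \left(a + 1\right)^{5}}{16807} \right)} + C$.

At $a = \frac{5}{2}$ the integrand is identically $0$, so $I(\frac{5}{2}) = 0$. The closed form gives $0$, hence $C = 0$.

Setting $a = 6$:
$$I = - \log{\left(32 \right)}.$$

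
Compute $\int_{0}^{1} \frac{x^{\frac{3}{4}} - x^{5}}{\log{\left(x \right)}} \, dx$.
$- \log{\left(24 \right)} + \log{\left(7 \right)}$

Consider the one-parameter family: let $I(a) = \int_{0}^{1} \frac{x^{\frac{3}{4}} - x^{a}}{\log{\left(x \right)}} \, dx$.

Since $\dfrac{\partial}{\partial a}\,x^{a} = x^{a} \ln x$, the $\ln x$ in the denominator cancels and
$$\frac{dI}{da} = \int_{0}^{1} -1 x^{a} \, dx = -1 \left[\frac{x^{a+1}}{a+1}\right]_0^1 = - \frac{1}{a + 1}.$$

Integrating with respect to $a$ gives $I(a) = - \log{\left(\frac{4 a}{7} + \frac{4}{7} \right)} + C$.

At $a = \frac{3}{4}$ the integrand is identically $0$, so $I(\frac{3}{4}) = 0$. The closed form gives $0$, hence $C = 0$.

Setting $a = 5$:
$$I = - \log{\left(24 \right)} + \log{\left(7 \right)}.$$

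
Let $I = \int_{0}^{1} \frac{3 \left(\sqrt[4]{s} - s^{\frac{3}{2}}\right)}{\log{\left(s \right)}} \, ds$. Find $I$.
$- \log{\left(8 \right)}$

Introduce a parameter $a$ in the exponent: let $I(a) = \int_{0}^{1} \frac{3 \left(\sqrt[4]{s} - s^{a}\right)}{\log{\left(s \right)}} \, ds$.

Since $\dfrac{\partial}{\partial a}\,s^{a} = s^{a} \ln s$, the $\ln s$ in the denominator cancels and
$$\frac{dI}{da} = \int_{0}^{1} -3 s^{a} \, ds = -3 \left[\frac{s^{a+1}}{a+1}\right]_0^1 = - \frac{3}{a + 1}.$$

Integrating with respect to $a$ gives $I(a) = - \log{\left(\frac{64 \left(a + 1\right)^{3}}{125} \right)} + C$.

At $a = \frac{1}{4}$ the integrand is identically $0$, so $I(\frac{1}{4}) = 0$. The closed form gives $0$, hence $C = 0$.

Setting $a = \frac{3}{2}$:
$$I = - \log{\left(8 \right)}.$$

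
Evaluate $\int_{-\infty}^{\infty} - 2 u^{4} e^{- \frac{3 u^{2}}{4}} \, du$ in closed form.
$- \frac{16 \sqrt{3} \sqrt{\pi}}{9}$

Consider the simpler parametrised integral
$$J(a) = \int_{-\infty}^{\infty} - 2 e^{- a u^{2}} \, du = - \frac{2 \sqrt{\pi}}{\sqrt{a}}.$$

Differentiating under the integral sign brings down a factor of $(-u^2)$:
$$\frac{dJ}{da} = \int_{-\infty}^{\infty} 2 u^{2} e^{- a u^{2}} \, du = \frac{\sqrt{\pi}}{a^{\frac{3}{2}}}.$$

Repeating twice in total — each differentiation brings down another $(-u^2)$ — gives
$$\frac{d^{2}J}{da^{2}} = \int_{-\infty}^{\infty} - 2 u^{4} e^{- a u^{2}} \, du = - \frac{3 \sqrt{\pi}}{2 a^{\frac{5}{2}}},$$
and the integrand here is exactly the target integrand, so $I = - \frac{3 \sqrt{\pi}}{2 a^{\frac{5}{2}}}$.

Setting $a = \frac{3}{4}$:
$$I = - \frac{16 \sqrt{3} \sqrt{\pi}}{9}.$$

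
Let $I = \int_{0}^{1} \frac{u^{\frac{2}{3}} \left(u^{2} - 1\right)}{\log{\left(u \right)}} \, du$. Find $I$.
$- \log{\left(5 \right)} + \log{\left(11 \right)}$

Consider the one-parameter family: let $I(a) = \int_{0}^{1} \frac{u^{\frac{8}{3}} - u^{a}}{\log{\left(u \right)}} \, du$.

Since $\dfrac{\partial}{\partial a}\,u^{a} = u^{a} \ln u$, the $\ln u$ in the denominator cancels and
$$\frac{dI}{da} = \int_{0}^{1} -1 u^{a} \, du = -1 \left[\frac{u^{a+1}}{a+1}\right]_0^1 = - \frac{1}{a + 1}.$$

Integrating with respect to $a$ gives $I(a) = - \log{\left(\frac{3 a}{11} + \frac{3}{11} \right)} + C$.

At $a = \frac{8}{3}$ the integrand is identically $0$, so $I(\frac{8}{3}) = 0$. The closed form gives $0$, hence $C = 0$.

Setting $a = \frac{2}{3}$:
$$I = - \log{\left(5 \right)} + \log{\left(11 \right)}.$$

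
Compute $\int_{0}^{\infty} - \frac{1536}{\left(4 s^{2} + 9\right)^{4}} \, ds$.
$- \frac{40 \pi}{729}$

Recall the elementary integral
$$J(a) = \int_{0}^{\infty} - \frac{6}{a^{2} + s^{2}} \, ds = - \frac{3 \pi}{a}.$$

Differentiating under the integral sign with respect to $a$,
$$\frac{dJ}{da} = \int_{0}^{\infty} \frac{12 a}{\left(a^{2} + s^{2}\right)^{2}} \, ds = \frac{3 \pi}{a^{2}},$$
so $\int_{0}^{\infty} - \frac{6}{\left(a^{2} + s^{2}\right)^{2}} \, ds = - \frac{3 \pi}{2 a^{3}}$.

Repeating — each differentiation of $1/(s^2+a^2)^j$ produces $-2ja/(s^2+a^2)^{j+1}$ — and dividing through by $-2ja$ at each step yields, after $3$ differentiations in total,
$$\int_{0}^{\infty} - \frac{6}{\left(a^{2} + s^{2}\right)^{4}} \, ds = - \frac{15 \pi}{16 a^{7}}.$$

Setting $a = \frac{3}{2}$:
$$I = - \frac{40 \pi}{729}.$$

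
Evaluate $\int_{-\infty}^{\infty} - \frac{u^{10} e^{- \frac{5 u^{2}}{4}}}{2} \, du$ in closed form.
$- \frac{6048 \sqrt{5} \sqrt{\pi}}{3125}$

Start from the elementary integral
$$J(a) = \int_{-\infty}^{\infty} - \frac{e^{- a u^{2}}}{2} \, du = - \frac{\sqrt{\pi}}{2 \sqrt{a}}.$$

Differentiating under the integral sign brings down a factor of $(-u^2)$:
$$\frac{dJ}{da} = \int_{-\infty}^{\infty} \frac{u^{2} e^{- a u^{2}}}{2} \, du = \frac{\sqrt{\pi}}{4 a^{\frac{3}{2}}}.$$

Repeating $5$ times in total — each differentiation brings down another $(-u^2)$ — gives
$$\frac{d^{5}J}{da^{5}} = \int_{-\infty}^{\infty} \frac{u^{10} e^{- a u^{2}}}{2} \, du = \frac{945 \sqrt{\pi}}{64 a^{\frac{11}{2}}},$$
and the integrand here is $(-1)^{5}$ times the target integrand, so $I = (-1)^{5}\,\frac{d^{5}J}{da^{5}} = - \frac{945 \sqrt{\pi}}{64 a^{\frac{11}{2}}}$.

Setting $a = \frac{5}{4}$:
$$I = - \frac{6048 \sqrt{5} \sqrt{\pi}}{3125}.$$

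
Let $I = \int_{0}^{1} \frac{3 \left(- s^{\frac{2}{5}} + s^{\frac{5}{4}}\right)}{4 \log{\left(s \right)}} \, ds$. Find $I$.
$- \log{\left(\frac{2 \sqrt[4]{5} \sqrt{6} \cdot 7^{\frac{3}{4}}}{45} \right)}$

Consider the one-parameter family: let $I(a) = \int_{0}^{1} \frac{3 \left(s^{\frac{5}{4}} - s^{a}\right)}{4 \log{\left(s \right)}} \, ds$.

Since $\dfrac{\partial}{\partial a}\,s^{a} = s^{a} \ln s$, the $\ln s$ in the denominator cancels and
$$\frac{dI}{da} = \int_{0}^{1} - \frac{3}{4} s^{a} \, ds = - \frac{3}{4} \left[\frac{s^{a+1}}{a+1}\right]_0^1 = - \frac{3}{4 a + 4}.$$

Integrating with respect to $a$ gives $I(a) = - \log{\left(\frac{2 \sqrt{6} \left(a + 1\right)^{\frac{3}{4}}}{9} \right)} + C$.

At $a = \frac{5}{4}$ the integrand is identically $0$, so $I(\frac{5}{4}) = 0$. The closed form gives $0$, hence $C = 0$.

Setting $a = \frac{2}{5}$:
$$I = - \log{\left(\frac{2 \sqrt[4]{5} \sqrt{6} \cdot 7^{\frac{3}{4}}}{45} \right)}.$$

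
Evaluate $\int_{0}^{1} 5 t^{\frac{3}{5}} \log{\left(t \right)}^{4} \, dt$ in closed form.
$\frac{46875}{4096}$

Consider the simpler parametrised integral
$$J(a) = \int_{0}^{1} 5 t^{a} \, dt = \frac{5}{a + 1}.$$

Differentiating under the integral sign brings down a factor of $\ln t$:
$$\frac{dJ}{da} = \int_{0}^{1} 5 t^{a} \log{\left(t \right)} \, dt = - \frac{5}{\left(a + 1\right)^{2}}.$$

Repeating $4$ times in total — each differentiation brings down another $\ln t$ — gives
$$\frac{d^{4}J}{da^{4}} = \int_{0}^{1} 5 t^{a} \log{\left(t \right)}^{4} \, dt = \frac{120}{\left(a + 1\right)^{5}},$$
and the integrand here is exactly the target integrand, so $I = \frac{120}{\left(a + 1\right)^{5}}$.

Setting $a = \frac{3}{5}$:
$$I = \frac{46875}{4096}.$$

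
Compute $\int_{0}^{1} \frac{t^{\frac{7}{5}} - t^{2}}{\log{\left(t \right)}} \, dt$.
$- \log{\left(\frac{5}{4} \right)}$

Consider the one-parameter family: let $I(a) = \int_{0}^{1} \frac{t^{\frac{7}{5}} - t^{a}}{\log{\left(t \right)}} \, dt$.

Since $\dfrac{\partial}{\partial a}\,t^{a} = t^{a} \ln t$, the $\ln t$ in the denominator cancels and
$$\frac{dI}{da} = \int_{0}^{1} -1 t^{a} \, dt = -1 \left[\frac{t^{a+1}}{a+1}\right]_0^1 = - \frac{1}{a + 1}.$$

Integrating with respect to $a$ gives $I(a) = - \log{\left(\frac{5 a}{12} + \frac{5}{12} \right)} + C$.

At $a = \frac{7}{5}$ the integrand is identically $0$, so $I(\frac{7}{5}) = 0$. The closed form gives $0$, hence $C = 0$.

Setting $a = 2$:
$$I = - \log{\left(\frac{5}{4} \right)}.$$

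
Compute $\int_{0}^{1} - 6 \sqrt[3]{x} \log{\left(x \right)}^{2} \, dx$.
$- \frac{81}{16}$

Start from the elementary integral
$$J(a) = \int_{0}^{1} - 6 x^{a} \, dx = - \frac{6}{a + 1}.$$

Differentiating under the integral sign brings down a factor of $\ln x$:
$$\frac{dJ}{da} = \int_{0}^{1} - 6 x^{a} \log{\left(x \right)} \, dx = \frac{6}{\left(a + 1\right)^{2}}.$$

Repeating twice in total — each differentiation brings down another $\ln x$ — gives
$$\frac{d^{2}J}{da^{2}} = \int_{0}^{1} - 6 x^{a} \log{\left(x \right)}^{2} \, dx = - \frac{12}{\left(a + 1\right)^{3}},$$
and the integrand here is exactly the target integrand, so $I = - \frac{12}{\left(a + 1\right)^{3}}$.

Setting $a = \frac{1}{3}$:
$$I = - \frac{81}{16}.$$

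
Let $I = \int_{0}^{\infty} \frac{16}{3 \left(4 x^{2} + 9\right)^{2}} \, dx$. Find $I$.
$\frac{2 \pi}{81}$

Begin with the known result
$$J(a) = \int_{0}^{\infty} \frac{1}{3 \left(a^{2} + x^{2}\right)} \, dx = \frac{\pi}{6 a}.$$

Differentiating under the integral sign with respect to $a$,
$$\frac{dJ}{da} = \int_{0}^{\infty} - \frac{2 a}{3 \left(a^{2} + x^{2}\right)^{2}} \, dx = - \frac{\pi}{6 a^{2}},$$
so $\int_{0}^{\infty} \frac{1}{3 \left(a^{2} + x^{2}\right)^{2}} \, dx = \frac{\pi}{12 a^{3}}$.

Setting $a = \frac{3}{2}$:
$$I = \frac{2 \pi}{81}.$$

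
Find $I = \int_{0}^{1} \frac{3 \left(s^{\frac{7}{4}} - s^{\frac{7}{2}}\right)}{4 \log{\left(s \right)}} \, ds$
$\log{\left(\frac{11^{\frac{3}{4}} \sqrt[4]{2} \sqrt{3}}{18} \right)}$

Introduce a parameter $a$ in the exponent: let $I(a) = \int_{0}^{1} \frac{3 \left(- s^{\frac{7}{2}} + s^{a}\right)}{4 \log{\left(s \right)}} \, ds$.

Since $\dfrac{\partial}{\partial a}\,s^{a} = s^{a} \ln s$, the $\ln s$ in the denominator cancels and
$$\frac{dI}{da} = \int_{0}^{1} \frac{3}{4} s^{a} \, ds = \frac{3}{4} \left[\frac{s^{a+1}}{a+1}\right]_0^1 = \frac{3}{4 \left(a + 1\right)}.$$

Integrating with respect to $a$ gives $I(a) = \log{\left(\frac{2^{\frac{3}{4}} \sqrt{3} \left(a + 1\right)^{\frac{3}{4}}}{9} \right)} + C$.

At $a = \frac{7}{2}$ the integrand is identically $0$, so $I(\frac{7}{2}) = 0$. The closed form gives $0$, hence $C = 0$.

Setting $a = \frac{7}{4}$:
$$I = \log{\left(\frac{11^{\frac{3}{4}} \sqrt[4]{2} \sqrt{3}}{18} \right)}.$$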